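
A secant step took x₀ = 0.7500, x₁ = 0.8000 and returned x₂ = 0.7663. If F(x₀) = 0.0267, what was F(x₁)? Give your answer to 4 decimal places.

The secant line through (0.7500, 0.0267) and (0.8000, F(x₁)) crosses zero at x₂ = 0.7663.
So (0.7500, 0.0267), (0.8000, F(x₁)), (0.7663, 0) are collinear:
F(x₁) = 0.0267 · (0.8000 − 0.7663) / (0.7500 − 0.7663) = 0.0267 · (0.033700)/(-0.016300) = -0.055202

-0.0552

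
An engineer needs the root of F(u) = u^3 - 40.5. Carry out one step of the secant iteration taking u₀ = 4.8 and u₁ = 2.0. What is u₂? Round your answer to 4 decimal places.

2.8870

F(4.8) = 70.092000, F(2.0) = -32.500000
u₂ = 2.000000 − (-32.500000)·(2.000000 − 4.800000) / (-32.500000 − 70.092000) = 2.000000 − (91.000000)/(-102.592000) = 2.887009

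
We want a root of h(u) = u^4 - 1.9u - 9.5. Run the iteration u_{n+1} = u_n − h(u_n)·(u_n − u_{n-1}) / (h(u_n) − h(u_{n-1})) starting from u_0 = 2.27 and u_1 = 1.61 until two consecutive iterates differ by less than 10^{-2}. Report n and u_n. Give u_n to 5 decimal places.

n = 5, u_n = 1.90300

h(2.27) = 12.7393784, h(1.61) = -5.8400176
u_2 = 1.6100000 − (-5.8400176)·(-0.6600000)/(-18.5793960) = 1.8174562;  |Δ| = 0.2074562
h(1.8174562) = -2.0423856
u_3 = 1.8174562 − (-2.0423856)·(0.2074562)/(3.7976320) = 1.9290272;  |Δ| = 0.1115710
h(1.9290272) = 0.6817766
u_4 = 1.9290272 − 0.6817766·(0.1115710)/(2.7241622) = 1.9011043;  |Δ| = 0.0279229
h(1.9011043) = -0.0496730
u_5 = 1.9011043 − (-0.0496730)·(-0.0279229)/(-0.7314496) = 1.9030006;  |Δ| = 0.0018963
|u_5 − u_4| = 0.0018963 < 10^{-2}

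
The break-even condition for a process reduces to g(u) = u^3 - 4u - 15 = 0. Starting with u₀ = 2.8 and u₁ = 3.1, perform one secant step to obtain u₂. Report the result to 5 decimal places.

2.99196

g(2.8) = -4.2480000, g(3.1) = 2.3910000
u₂ = 3.1000000 − 2.3910000·(3.1000000 − 2.8000000) / (2.3910000 − (-4.2480000)) = 3.1000000 − (0.7173000)/(6.6390000) = 2.9919566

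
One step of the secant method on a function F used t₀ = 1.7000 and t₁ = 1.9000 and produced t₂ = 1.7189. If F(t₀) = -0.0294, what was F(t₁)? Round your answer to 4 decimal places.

0.2817

The secant line through (1.7000, -0.0294) and (1.9000, F(t₁)) crosses zero at t₂ = 1.7189.
So (1.7000, -0.0294), (1.9000, F(t₁)), (1.7189, 0) are collinear:
F(t₁) = -0.0294 · (1.9000 − 1.7189) / (1.7000 − 1.7189) = -0.0294 · (0.181100)/(-0.018900) = 0.281711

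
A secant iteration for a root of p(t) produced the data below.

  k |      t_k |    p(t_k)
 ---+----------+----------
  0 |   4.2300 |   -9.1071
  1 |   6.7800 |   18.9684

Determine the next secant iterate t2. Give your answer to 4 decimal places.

t2 = 6.7800 − 18.9684·(6.7800 − 4.2300) / (18.9684 − (-9.1071))
   = 6.7800 − (48.369420)/(28.075500) = 5.057166

5.0572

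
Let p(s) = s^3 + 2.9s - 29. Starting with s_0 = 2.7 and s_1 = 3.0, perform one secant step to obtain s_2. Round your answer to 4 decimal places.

p(2.7) = -1.487000, p(3.0) = 6.700000
s_2 = 3.000000 − 6.700000·(3.000000 − 2.700000) / (6.700000 − (-1.487000)) = 3.000000 − (2.010000)/(8.187000) = 2.754489

2.7545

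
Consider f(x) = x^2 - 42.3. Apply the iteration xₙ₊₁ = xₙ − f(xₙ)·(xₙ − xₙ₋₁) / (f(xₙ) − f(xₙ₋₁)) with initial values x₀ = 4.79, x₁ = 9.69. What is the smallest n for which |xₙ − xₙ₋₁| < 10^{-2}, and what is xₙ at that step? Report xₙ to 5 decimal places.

n = 5, xₙ = 6.50383

f(4.79) = -19.3559000, f(9.69) = 51.5961000
x₂ = 9.6900000 − 51.5961000·(4.9000000)/(70.9520000) = 6.1267334;  |Δ| = 3.5632666
f(6.1267334) = -4.7631375
x₃ = 6.1267334 − (-4.7631375)·(-3.5632666)/(-56.3592375) = 6.4278789;  |Δ| = 0.3011455
f(6.4278789) = -0.9823730
x₄ = 6.4278789 − (-0.9823730)·(0.3011455)/(3.7807646) = 6.5061269;  |Δ| = 0.0782480
f(6.5061269) = 0.0296868
x₅ = 6.5061269 − 0.0296868·(0.0782480)/(1.0120597) = 6.5038316;  |Δ| = 0.0022952
|x₅ − x₄| = 0.0022952 < 10^{-2}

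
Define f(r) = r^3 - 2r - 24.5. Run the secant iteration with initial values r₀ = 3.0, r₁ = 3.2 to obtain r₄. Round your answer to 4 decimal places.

3.1335

f(3.0) = -3.500000, f(3.2) = 1.868000
r₂ = 3.200000 − 1.868000·(3.200000 − 3.000000) / (1.868000 − (-3.500000)) = 3.200000 − (0.373600)/(5.368000) = 3.130402
f(3.130402) = -0.084680
r₃ = 3.130402 − (-0.084680)·(3.130402 − 3.200000) / (-0.084680 − 1.868000) = 3.130402 − (0.005894)/(-1.952680) = 3.133421
f(3.133421) = -0.001902
r₄ = 3.133421 − (-0.001902)·(3.133421 − 3.130402) / (-0.001902 − (-0.084680)) = 3.133421 − (-0.000006)/(0.082778) = 3.133490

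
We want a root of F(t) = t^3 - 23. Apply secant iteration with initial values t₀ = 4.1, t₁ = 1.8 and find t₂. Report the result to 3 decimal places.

2.426

F(4.1) = 45.92100, F(1.8) = -17.16800
t₂ = 1.80000 − (-17.16800)·(1.80000 − 4.10000) / (-17.16800 − 45.92100) = 1.80000 − (39.48640)/(-63.08900) = 2.42588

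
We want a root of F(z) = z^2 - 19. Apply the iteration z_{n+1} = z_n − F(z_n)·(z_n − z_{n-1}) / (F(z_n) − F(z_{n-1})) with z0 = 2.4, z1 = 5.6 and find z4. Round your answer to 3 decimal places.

4.360

F(2.4) = -13.24000, F(5.6) = 12.36000
z2 = 5.60000 − 12.36000·(5.60000 − 2.40000) / (12.36000 − (-13.24000)) = 5.60000 − (39.55200)/(25.60000) = 4.05500
F(4.05500) = -2.55698
z3 = 4.05500 − (-2.55698)·(4.05500 − 5.60000) / (-2.55698 − 12.36000) = 4.05500 − (3.95053)/(-14.91697) = 4.31983
F(4.31983) = -0.33903
z4 = 4.31983 − (-0.33903)·(4.31983 − 4.05500) / (-0.33903 − (-2.55698)) = 4.31983 − (-0.08979)/(2.21794) = 4.36032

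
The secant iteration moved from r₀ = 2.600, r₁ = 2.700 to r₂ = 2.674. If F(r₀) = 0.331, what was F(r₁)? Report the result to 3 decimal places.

The secant line through (2.600, 0.331) and (2.700, F(r₁)) crosses zero at r₂ = 2.674.
So (2.600, 0.331), (2.700, F(r₁)), (2.674, 0) are collinear:
F(r₁) = 0.331 · (2.700 − 2.674) / (2.600 − 2.674) = 0.331 · (0.02600)/(-0.07400) = -0.11630

-0.116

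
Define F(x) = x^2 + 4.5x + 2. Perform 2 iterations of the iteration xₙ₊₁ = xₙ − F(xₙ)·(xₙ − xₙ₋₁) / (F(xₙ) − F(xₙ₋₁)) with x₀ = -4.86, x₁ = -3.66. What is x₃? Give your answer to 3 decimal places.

F(-4.86) = 3.74960, F(-3.66) = -1.07440
x₂ = -3.66000 − (-1.07440)·(-3.66000 − (-4.86000)) / (-1.07440 − 3.74960) = -3.66000 − (-1.28928)/(-4.82400) = -3.92726
F(-3.92726) = -0.24929
x₃ = -3.92726 − (-0.24929)·(-3.92726 − (-3.66000)) / (-0.24929 − (-1.07440)) = -3.92726 − (0.06663)/(0.82511) = -4.00801

-4.008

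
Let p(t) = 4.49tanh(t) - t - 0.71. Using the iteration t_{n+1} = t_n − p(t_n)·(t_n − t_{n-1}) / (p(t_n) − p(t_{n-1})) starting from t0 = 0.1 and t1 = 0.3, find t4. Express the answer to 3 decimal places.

p(0.1) = -0.36249, p(0.3) = 0.29799
t2 = 0.30000 − 0.29799·(0.30000 − 0.10000) / (0.29799 − (-0.36249)) = 0.30000 − (0.05960)/(0.66048) = 0.20977
p(0.20977) = 0.00850
t3 = 0.20977 − 0.00850·(0.20977 − 0.30000) / (0.00850 − 0.29799) = 0.20977 − (-0.00077)/(-0.28949) = 0.20711
p(0.20711) = -0.00024
t4 = 0.20711 − (-0.00024)·(0.20711 − 0.20977) / (-0.00024 − 0.00850) = 0.20711 − (0.00000)/(-0.00875) = 0.20719

0.207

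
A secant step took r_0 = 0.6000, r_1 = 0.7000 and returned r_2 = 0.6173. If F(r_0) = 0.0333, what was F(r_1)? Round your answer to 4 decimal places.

-0.1592

The secant line through (0.6000, 0.0333) and (0.7000, F(r_1)) crosses zero at r_2 = 0.6173.
So (0.6000, 0.0333), (0.7000, F(r_1)), (0.6173, 0) are collinear:
F(r_1) = 0.0333 · (0.7000 − 0.6173) / (0.6000 − 0.6173) = 0.0333 · (0.082700)/(-0.017300) = -0.159186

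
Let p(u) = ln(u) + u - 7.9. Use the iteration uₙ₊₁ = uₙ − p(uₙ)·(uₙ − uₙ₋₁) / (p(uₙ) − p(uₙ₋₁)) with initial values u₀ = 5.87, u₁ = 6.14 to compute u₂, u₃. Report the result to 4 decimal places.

6.0930, 6.0929

p(5.87) = -0.260145, p(6.14) = 0.054825
u₂ = 6.140000 − 0.054825·(6.140000 − 5.870000) / (0.054825 − (-0.260145)) = 6.140000 − (0.014803)/(0.314970) = 6.093003
p(6.093003) = 0.000144
u₃ = 6.093003 − 0.000144·(6.093003 − 6.140000) / (0.000144 − 0.054825) = 6.093003 − (-0.000007)/(-0.054681) = 6.092879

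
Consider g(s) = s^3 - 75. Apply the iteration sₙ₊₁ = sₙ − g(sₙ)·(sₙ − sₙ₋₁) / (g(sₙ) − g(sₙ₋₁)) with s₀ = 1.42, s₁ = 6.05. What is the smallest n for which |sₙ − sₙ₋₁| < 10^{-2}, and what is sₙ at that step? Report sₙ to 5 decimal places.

g(1.42) = -72.1367120, g(6.05) = 146.4451250
s₂ = 6.0500000 − 146.4451250·(4.6300000)/(218.5818370) = 2.9479997;  |Δ| = 3.1020003
g(2.9479997) = -49.3798130
s₃ = 2.9479997 − (-49.3798130)·(-3.1020003)/(-195.8249380) = 3.7302095;  |Δ| = 0.7822099
g(3.7302095) = -23.0961370
s₄ = 3.7302095 − (-23.0961370)·(0.7822099)/(26.2836760) = 4.4175573;  |Δ| = 0.6873478
g(4.4175573) = 11.2078020
s₅ = 4.4175573 − 11.2078020·(0.6873478)/(34.3039390) = 4.1929867;  |Δ| = 0.2245706
g(4.1929867) = -1.2825271
s₆ = 4.1929867 − (-1.2825271)·(-0.2245706)/(-12.4903291) = 4.2160459;  |Δ| = 0.0230593
g(4.2160459) = -0.0596014
s₇ = 4.2160459 − (-0.0596014)·(0.0230593)/(1.2229257) = 4.2171698;  |Δ| = 0.0011238
|s₇ − s₆| = 0.0011238 < 10^{-2}

n = 7, sₙ = 4.21717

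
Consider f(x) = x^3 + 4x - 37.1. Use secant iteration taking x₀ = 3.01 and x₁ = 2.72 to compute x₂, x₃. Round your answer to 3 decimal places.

f(3.01) = 2.21090, f(2.72) = -6.09635
x₂ = 2.72000 − (-6.09635)·(2.72000 − 3.01000) / (-6.09635 − 2.21090) = 2.72000 − (1.76794)/(-8.30725) = 2.93282
f(2.93282) = -0.14229
x₃ = 2.93282 − (-0.14229)·(2.93282 − 2.72000) / (-0.14229 − (-6.09635)) = 2.93282 − (-0.03028)/(5.95406) = 2.93791

2.933, 2.938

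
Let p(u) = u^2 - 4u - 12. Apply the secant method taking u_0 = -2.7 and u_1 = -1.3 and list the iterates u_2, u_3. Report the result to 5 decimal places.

-1.93875, -2.00592

p(-2.7) = 6.0900000, p(-1.3) = -5.1100000
u_2 = -1.3000000 − (-5.1100000)·(-1.3000000 − (-2.7000000)) / (-5.1100000 − 6.0900000) = -1.3000000 − (-7.1540000)/(-11.2000000) = -1.9387500
p(-1.9387500) = -0.4862484
u_3 = -1.9387500 − (-0.4862484)·(-1.9387500 − (-1.3000000)) / (-0.4862484 − (-5.1100000)) = -1.9387500 − (0.3105912)/(4.6237516) = -2.0059230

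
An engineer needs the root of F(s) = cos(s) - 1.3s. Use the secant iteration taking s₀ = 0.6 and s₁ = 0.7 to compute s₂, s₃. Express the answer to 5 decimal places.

F(0.6) = 0.0453356, F(0.7) = -0.1451578
s₂ = 0.7000000 − (-0.1451578)·(0.7000000 − 0.6000000) / (-0.1451578 − 0.0453356) = 0.7000000 − (-0.0145158)/(-0.1904934) = 0.6237990
F(0.6237990) = 0.0007265
s₃ = 0.6237990 − 0.0007265·(0.6237990 − 0.7000000) / (0.0007265 − (-0.1451578)) = 0.6237990 − (-0.0000554)/(0.1458843) = 0.6241785

0.62380, 0.62418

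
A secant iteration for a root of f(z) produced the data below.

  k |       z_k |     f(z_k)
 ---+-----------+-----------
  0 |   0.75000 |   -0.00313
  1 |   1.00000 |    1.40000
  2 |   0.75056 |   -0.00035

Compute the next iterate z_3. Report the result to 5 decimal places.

z_3 = 0.75056 − (-0.00035)·(0.75056 − 1.00000) / (-0.00035 − 1.40000)
   = 0.75056 − (0.0000873)/(-1.4003500) = 0.7506223

0.75062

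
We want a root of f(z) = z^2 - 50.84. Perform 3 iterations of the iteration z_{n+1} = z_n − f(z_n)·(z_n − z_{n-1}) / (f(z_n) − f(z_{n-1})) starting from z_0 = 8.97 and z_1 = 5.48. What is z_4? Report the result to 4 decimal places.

7.1298

f(8.97) = 29.620900, f(5.48) = -20.809600
z_2 = 5.480000 − (-20.809600)·(5.480000 − 8.970000) / (-20.809600 − 29.620900) = 5.480000 − (72.625504)/(-50.430500) = 6.920111
f(6.920111) = -2.952068
z_3 = 6.920111 − (-2.952068)·(6.920111 − 5.480000) / (-2.952068 − (-20.809600)) = 6.920111 − (-4.251304)/(17.857532) = 7.158179
f(7.158179) = 0.399520
z_4 = 7.158179 − 0.399520·(7.158179 − 6.920111) / (0.399520 − (-2.952068)) = 7.158179 − (0.095113)/(3.351588) = 7.129800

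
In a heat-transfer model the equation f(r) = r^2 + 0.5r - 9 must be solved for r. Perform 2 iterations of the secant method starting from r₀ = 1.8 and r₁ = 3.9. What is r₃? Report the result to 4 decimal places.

f(1.8) = -4.860000, f(3.9) = 8.160000
r₂ = 3.900000 − 8.160000·(3.900000 − 1.800000) / (8.160000 − (-4.860000)) = 3.900000 − (17.136000)/(13.020000) = 2.583871
f(2.583871) = -1.031675
r₃ = 2.583871 − (-1.031675)·(2.583871 − 3.900000) / (-1.031675 − 8.160000) = 2.583871 − (1.357818)/(-9.191675) = 2.731594

2.7316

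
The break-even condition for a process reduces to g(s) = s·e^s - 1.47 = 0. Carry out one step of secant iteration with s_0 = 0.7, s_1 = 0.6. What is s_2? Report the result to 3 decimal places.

0.719

g(0.7) = -0.06037, g(0.6) = -0.37673
s_2 = 0.60000 − (-0.37673)·(0.60000 − 0.70000) / (-0.37673 − (-0.06037)) = 0.60000 − (0.03767)/(-0.31636) = 0.71908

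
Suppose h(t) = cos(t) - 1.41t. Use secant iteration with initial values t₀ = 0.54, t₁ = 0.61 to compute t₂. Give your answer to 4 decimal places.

h(0.54) = 0.096309, h(0.61) = -0.040452
t₂ = 0.610000 − (-0.040452)·(0.610000 − 0.540000) / (-0.040452 − 0.096309) = 0.610000 − (-0.002832)/(-0.136761) = 0.589295

0.5893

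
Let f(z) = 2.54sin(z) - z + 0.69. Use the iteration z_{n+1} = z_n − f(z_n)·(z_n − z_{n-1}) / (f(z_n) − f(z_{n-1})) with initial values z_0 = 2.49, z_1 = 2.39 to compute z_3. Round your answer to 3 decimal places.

2.402

f(2.49) = -0.25961, f(2.39) = 0.03432
z_2 = 2.39000 − 0.03432·(2.39000 − 2.49000) / (0.03432 − (-0.25961)) = 2.39000 − (-0.00343)/(0.29393) = 2.40168
f(2.40168) = 0.00086
z_3 = 2.40168 − 0.00086·(2.40168 − 2.39000) / (0.00086 − 0.03432) = 2.40168 − (0.00001)/(-0.03346) = 2.40198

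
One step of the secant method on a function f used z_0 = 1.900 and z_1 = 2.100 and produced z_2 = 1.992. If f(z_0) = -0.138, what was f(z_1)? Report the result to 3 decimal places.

0.162

The secant line through (1.900, -0.138) and (2.100, f(z_1)) crosses zero at z_2 = 1.992.
So (1.900, -0.138), (2.100, f(z_1)), (1.992, 0) are collinear:
f(z_1) = -0.138 · (2.100 − 1.992) / (1.900 − 1.992) = -0.138 · (0.10800)/(-0.09200) = 0.16200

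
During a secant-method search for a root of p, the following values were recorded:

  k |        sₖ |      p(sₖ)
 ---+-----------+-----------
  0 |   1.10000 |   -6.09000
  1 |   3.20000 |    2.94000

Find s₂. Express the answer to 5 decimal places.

2.51628

s₂ = 3.20000 − 2.94000·(3.20000 − 1.10000) / (2.94000 − (-6.09000))
   = 3.20000 − (6.1740000)/(9.0300000) = 2.5162791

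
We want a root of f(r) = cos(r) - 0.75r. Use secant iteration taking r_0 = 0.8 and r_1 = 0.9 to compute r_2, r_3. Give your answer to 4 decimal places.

f(0.8) = 0.096707, f(0.9) = -0.053390
r_2 = 0.900000 − (-0.053390)·(0.900000 − 0.800000) / (-0.053390 − 0.096707) = 0.900000 − (-0.005339)/(-0.150097) = 0.864430
f(0.864430) = 0.000752
r_3 = 0.864430 − 0.000752·(0.864430 − 0.900000) / (0.000752 − (-0.053390)) = 0.864430 − (-0.000027)/(0.054142) = 0.864924

0.8644, 0.8649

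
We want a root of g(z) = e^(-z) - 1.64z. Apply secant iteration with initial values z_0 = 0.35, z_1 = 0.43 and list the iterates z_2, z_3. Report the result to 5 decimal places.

0.40640, 0.40620

g(0.35) = 0.1306881, g(0.43) = -0.0546909
z_2 = 0.4300000 − (-0.0546909)·(0.4300000 − 0.3500000) / (-0.0546909 − 0.1306881) = 0.4300000 − (-0.0043753)/(-0.1853790) = 0.4063982
g(0.4063982) = -0.0004482
z_3 = 0.4063982 − (-0.0004482)·(0.4063982 − 0.4300000) / (-0.0004482 − (-0.0546909)) = 0.4063982 − (0.0000106)/(0.0542427) = 0.4062032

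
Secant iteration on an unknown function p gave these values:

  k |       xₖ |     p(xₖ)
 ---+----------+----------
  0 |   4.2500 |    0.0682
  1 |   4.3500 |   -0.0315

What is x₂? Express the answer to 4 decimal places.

x₂ = 4.3500 − (-0.0315)·(4.3500 − 4.2500) / (-0.0315 − 0.0682)
   = 4.3500 − (-0.003150)/(-0.099700) = 4.318405

4.3184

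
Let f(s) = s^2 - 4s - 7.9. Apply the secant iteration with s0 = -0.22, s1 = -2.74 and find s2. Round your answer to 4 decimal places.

-1.2217

f(-0.22) = -6.971600, f(-2.74) = 10.567600
s2 = -2.740000 − 10.567600·(-2.740000 − (-0.220000)) / (10.567600 − (-6.971600)) = -2.740000 − (-26.630352)/(17.539200) = -1.221667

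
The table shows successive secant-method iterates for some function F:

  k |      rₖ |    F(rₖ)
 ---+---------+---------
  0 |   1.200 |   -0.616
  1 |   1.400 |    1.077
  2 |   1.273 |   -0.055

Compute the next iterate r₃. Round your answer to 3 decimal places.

1.279

r₃ = 1.273 − (-0.055)·(1.273 − 1.400) / (-0.055 − 1.077)
   = 1.273 − (0.00698)/(-1.13200) = 1.27917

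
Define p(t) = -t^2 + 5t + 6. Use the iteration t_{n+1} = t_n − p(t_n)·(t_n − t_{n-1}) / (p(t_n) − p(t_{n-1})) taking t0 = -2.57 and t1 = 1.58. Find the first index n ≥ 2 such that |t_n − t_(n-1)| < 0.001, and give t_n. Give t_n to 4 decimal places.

n = 7, t_n = -1.0000

p(-2.57) = -13.454900, p(1.58) = 11.403600
t2 = 1.580000 − 11.403600·(4.150000)/(24.858500) = -0.323773;  |Δ| = 1.903773
p(-0.323773) = 4.276306
t3 = -0.323773 − 4.276306·(-1.903773)/(-7.127294) = -1.466018;  |Δ| = 1.142245
p(-1.466018) = -3.479299
t4 = -1.466018 − (-3.479299)·(-1.142245)/(-7.755605) = -0.953587;  |Δ| = 0.512431
p(-0.953587) = 0.322736
t5 = -0.953587 − 0.322736·(0.512431)/(3.802035) = -0.997085;  |Δ| = 0.043498
p(-0.997085) = 0.020398
t6 = -0.997085 − 0.020398·(-0.043498)/(-0.302339) = -1.000019;  |Δ| = 0.002935
p(-1.000019) = -0.000136
t7 = -1.000019 − (-0.000136)·(-0.002935)/(-0.020534) = -1.000000;  |Δ| = 0.000019
|t7 − t6| = 0.000019 < 0.001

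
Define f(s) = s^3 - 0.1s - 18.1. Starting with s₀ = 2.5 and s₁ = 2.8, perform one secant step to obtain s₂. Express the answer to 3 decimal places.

f(2.5) = -2.72500, f(2.8) = 3.57200
s₂ = 2.80000 − 3.57200·(2.80000 − 2.50000) / (3.57200 − (-2.72500)) = 2.80000 − (1.07160)/(6.29700) = 2.62982

2.630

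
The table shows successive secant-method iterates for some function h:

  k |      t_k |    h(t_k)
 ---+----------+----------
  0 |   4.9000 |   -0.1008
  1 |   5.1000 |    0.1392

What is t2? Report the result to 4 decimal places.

t2 = 5.1000 − 0.1392·(5.1000 − 4.9000) / (0.1392 − (-0.1008))
   = 5.1000 − (0.027840)/(0.240000) = 4.984000

4.9840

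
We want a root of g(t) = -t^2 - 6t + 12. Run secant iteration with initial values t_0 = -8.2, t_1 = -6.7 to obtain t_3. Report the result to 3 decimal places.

-7.589

g(-8.2) = -6.04000, g(-6.7) = 7.31000
t_2 = -6.70000 − 7.31000·(-6.70000 − (-8.20000)) / (7.31000 − (-6.04000)) = -6.70000 − (10.96500)/(13.35000) = -7.52135
g(-7.52135) = 0.55741
t_3 = -7.52135 − 0.55741·(-7.52135 − (-6.70000)) / (0.55741 − 7.31000) = -7.52135 − (-0.45783)/(-6.75259) = -7.58915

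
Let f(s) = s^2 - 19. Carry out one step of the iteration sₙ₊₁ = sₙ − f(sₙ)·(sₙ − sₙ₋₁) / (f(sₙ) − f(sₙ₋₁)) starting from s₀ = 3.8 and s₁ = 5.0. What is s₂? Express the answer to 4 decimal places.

f(3.8) = -4.560000, f(5.0) = 6.000000
s₂ = 5.000000 − 6.000000·(5.000000 − 3.800000) / (6.000000 − (-4.560000)) = 5.000000 − (7.200000)/(10.560000) = 4.318182

4.3182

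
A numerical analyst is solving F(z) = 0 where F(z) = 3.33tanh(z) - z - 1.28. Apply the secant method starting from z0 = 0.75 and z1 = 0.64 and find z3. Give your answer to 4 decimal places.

0.6718

F(0.75) = 0.085046, F(0.64) = -0.038884
z2 = 0.640000 − (-0.038884)·(0.640000 − 0.750000) / (-0.038884 − 0.085046) = 0.640000 − (0.004277)/(-0.123931) = 0.674514
F(0.674514) = 0.003330
z3 = 0.674514 − 0.003330·(0.674514 − 0.640000) / (0.003330 − (-0.038884)) = 0.674514 − (0.000115)/(0.042215) = 0.671791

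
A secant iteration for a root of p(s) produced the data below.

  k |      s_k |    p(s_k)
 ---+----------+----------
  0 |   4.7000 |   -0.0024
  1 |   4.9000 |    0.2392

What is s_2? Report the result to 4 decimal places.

s_2 = 4.9000 − 0.2392·(4.9000 − 4.7000) / (0.2392 − (-0.0024))
   = 4.9000 − (0.047840)/(0.241600) = 4.701987

4.7020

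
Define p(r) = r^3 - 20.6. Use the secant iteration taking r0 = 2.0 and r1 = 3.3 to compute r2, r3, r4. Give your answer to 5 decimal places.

p(2.0) = -12.6000000, p(3.3) = 15.3370000
r2 = 3.3000000 − 15.3370000·(3.3000000 − 2.0000000) / (15.3370000 − (-12.6000000)) = 3.3000000 − (19.9381000)/(27.9370000) = 2.5863192
p(2.5863192) = -3.2999889
r3 = 2.5863192 − (-3.2999889)·(2.5863192 − 3.3000000) / (-3.2999889 − 15.3370000) = 2.5863192 − (2.3551387)/(-18.6369889) = 2.7126883
p(2.7126883) = -0.6382014
r4 = 2.7126883 − (-0.6382014)·(2.7126883 − 2.5863192) / (-0.6382014 − (-3.2999889)) = 2.7126883 − (-0.0806489)/(2.6617876) = 2.7429870

2.58632, 2.71269, 2.74299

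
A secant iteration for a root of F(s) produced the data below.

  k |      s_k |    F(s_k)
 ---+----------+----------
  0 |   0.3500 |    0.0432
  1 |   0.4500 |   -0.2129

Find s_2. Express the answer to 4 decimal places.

0.3669

s_2 = 0.4500 − (-0.2129)·(0.4500 − 0.3500) / (-0.2129 − 0.0432)
   = 0.4500 − (-0.021290)/(-0.256100) = 0.366868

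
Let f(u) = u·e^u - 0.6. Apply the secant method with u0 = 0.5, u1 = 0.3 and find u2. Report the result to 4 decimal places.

0.3930

f(0.5) = 0.224361, f(0.3) = -0.195042
u2 = 0.300000 − (-0.195042)·(0.300000 − 0.500000) / (-0.195042 − 0.224361) = 0.300000 − (0.039008)/(-0.419403) = 0.393010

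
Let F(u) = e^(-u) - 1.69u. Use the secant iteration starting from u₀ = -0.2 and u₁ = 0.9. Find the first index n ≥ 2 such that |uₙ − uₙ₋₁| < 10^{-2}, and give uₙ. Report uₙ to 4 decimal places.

n = 4, uₙ = 0.3976

F(-0.2) = 1.559403, F(0.9) = -1.114430
u₂ = 0.900000 − (-1.114430)·(1.100000)/(-2.673833) = 0.441530;  |Δ| = 0.458470
F(0.441530) = -0.103133
u₃ = 0.441530 − (-0.103133)·(-0.458470)/(1.011297) = 0.394774;  |Δ| = 0.046755
F(0.394774) = 0.006663
u₄ = 0.394774 − 0.006663·(-0.046755)/(0.109796) = 0.397612;  |Δ| = 0.002837
|u₄ − u₃| = 0.002837 < 10^{-2}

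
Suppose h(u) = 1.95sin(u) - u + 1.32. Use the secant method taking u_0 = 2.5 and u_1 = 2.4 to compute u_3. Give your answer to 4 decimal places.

2.4949

h(2.5) = -0.012979, h(2.4) = 0.237153
u_2 = 2.400000 − 0.237153·(2.400000 − 2.500000) / (0.237153 − (-0.012979)) = 2.400000 − (-0.023715)/(0.250133) = 2.494811
h(2.494811) = 0.000300
u_3 = 2.494811 − 0.000300·(2.494811 − 2.400000) / (0.000300 − 0.237153) = 2.494811 − (0.000028)/(-0.236853) = 2.494931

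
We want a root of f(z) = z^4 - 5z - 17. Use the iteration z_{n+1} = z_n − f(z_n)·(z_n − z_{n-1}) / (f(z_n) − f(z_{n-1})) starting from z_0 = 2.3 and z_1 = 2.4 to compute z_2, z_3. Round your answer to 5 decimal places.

2.31099, 2.31167

f(2.3) = -0.5159000, f(2.4) = 4.1776000
z_2 = 2.4000000 − 4.1776000·(2.4000000 − 2.3000000) / (4.1776000 − (-0.5159000)) = 2.4000000 − (0.4177600)/(4.6935000) = 2.3109918
f(2.3109918) = -0.0320632
z_3 = 2.3109918 − (-0.0320632)·(2.3109918 − 2.4000000) / (-0.0320632 − 4.1776000) = 2.3109918 − (0.0028539)/(-4.2096632) = 2.3116697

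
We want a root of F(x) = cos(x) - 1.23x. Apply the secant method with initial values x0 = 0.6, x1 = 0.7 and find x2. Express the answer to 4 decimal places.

F(0.6) = 0.087336, F(0.7) = -0.096158
x2 = 0.700000 − (-0.096158)·(0.700000 − 0.600000) / (-0.096158 − 0.087336) = 0.700000 − (-0.009616)/(-0.183493) = 0.647596

0.6476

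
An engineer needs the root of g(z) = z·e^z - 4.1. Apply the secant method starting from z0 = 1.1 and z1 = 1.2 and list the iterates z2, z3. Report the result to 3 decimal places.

1.217, 1.216

g(1.1) = -0.79542, g(1.2) = -0.11586
z2 = 1.20000 − (-0.11586)·(1.20000 − 1.10000) / (-0.11586 − (-0.79542)) = 1.20000 − (-0.01159)/(0.67956) = 1.21705
g(1.21705) = 0.01023
z3 = 1.21705 − 0.01023·(1.21705 − 1.20000) / (0.01023 − (-0.11586)) = 1.21705 − (0.00017)/(0.12609) = 1.21567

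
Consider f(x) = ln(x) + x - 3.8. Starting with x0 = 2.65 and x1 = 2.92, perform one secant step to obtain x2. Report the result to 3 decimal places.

f(2.65) = -0.17544, f(2.92) = 0.19158
x2 = 2.92000 − 0.19158·(2.92000 − 2.65000) / (0.19158 − (-0.17544)) = 2.92000 − (0.05173)/(0.36702) = 2.77906

2.779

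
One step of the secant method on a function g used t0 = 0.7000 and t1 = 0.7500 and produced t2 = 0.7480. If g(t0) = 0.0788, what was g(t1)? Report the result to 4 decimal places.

The secant line through (0.7000, 0.0788) and (0.7500, g(t1)) crosses zero at t2 = 0.7480.
So (0.7000, 0.0788), (0.7500, g(t1)), (0.7480, 0) are collinear:
g(t1) = 0.0788 · (0.7500 − 0.7480) / (0.7000 − 0.7480) = 0.0788 · (0.002000)/(-0.048000) = -0.003283

-0.0033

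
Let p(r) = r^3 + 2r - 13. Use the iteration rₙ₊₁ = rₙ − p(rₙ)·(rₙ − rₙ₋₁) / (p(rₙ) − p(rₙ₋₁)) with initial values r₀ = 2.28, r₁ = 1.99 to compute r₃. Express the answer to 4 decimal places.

2.0696

p(2.28) = 3.412352, p(1.99) = -1.139401
r₂ = 1.990000 − (-1.139401)·(1.990000 − 2.280000) / (-1.139401 − 3.412352) = 1.990000 − (0.330426)/(-4.551753) = 2.062593
p(2.062593) = -0.099943
r₃ = 2.062593 − (-0.099943)·(2.062593 − 1.990000) / (-0.099943 − (-1.139401)) = 2.062593 − (-0.007255)/(1.039458) = 2.069573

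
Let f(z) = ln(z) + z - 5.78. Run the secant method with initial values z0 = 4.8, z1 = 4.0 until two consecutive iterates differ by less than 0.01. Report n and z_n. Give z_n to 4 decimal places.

n = 3, z_n = 4.3174

f(4.8) = 0.588616, f(4.0) = -0.393706
z2 = 4.000000 − (-0.393706)·(-0.800000)/(-0.982322) = 4.320633;  |Δ| = 0.320633
f(4.320633) = 0.004035
z3 = 4.320633 − 0.004035·(0.320633)/(0.397740) = 4.317380;  |Δ| = 0.003252
|z3 − z2| = 0.003252 < 0.01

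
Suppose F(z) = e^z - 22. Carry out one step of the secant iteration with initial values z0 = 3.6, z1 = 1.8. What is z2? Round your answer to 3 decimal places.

F(3.6) = 14.59823, F(1.8) = -15.95035
z2 = 1.80000 − (-15.95035)·(1.80000 − 3.60000) / (-15.95035 − 14.59823) = 1.80000 − (28.71063)/(-30.54859) = 2.73984

2.740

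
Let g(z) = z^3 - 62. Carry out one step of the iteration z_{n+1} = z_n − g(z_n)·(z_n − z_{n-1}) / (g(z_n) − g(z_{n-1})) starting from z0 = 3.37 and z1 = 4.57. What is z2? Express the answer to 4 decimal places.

g(3.37) = -23.727247, g(4.57) = 33.443993
z2 = 4.570000 − 33.443993·(4.570000 − 3.370000) / (33.443993 − (-23.727247)) = 4.570000 − (40.132792)/(57.171240) = 3.868025

3.8680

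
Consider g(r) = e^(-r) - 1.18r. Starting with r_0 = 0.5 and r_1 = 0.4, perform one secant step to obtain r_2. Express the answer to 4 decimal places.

0.5091

g(0.5) = 0.016531, g(0.4) = 0.198320
r_2 = 0.400000 − 0.198320·(0.400000 − 0.500000) / (0.198320 − 0.016531) = 0.400000 − (-0.019832)/(0.181789) = 0.509093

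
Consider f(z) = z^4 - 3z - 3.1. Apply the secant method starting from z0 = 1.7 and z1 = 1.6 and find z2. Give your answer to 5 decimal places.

1.68985

f(1.7) = 0.1521000, f(1.6) = -1.3464000
z2 = 1.6000000 − (-1.3464000)·(1.6000000 − 1.7000000) / (-1.3464000 − 0.1521000) = 1.6000000 − (0.1346400)/(-1.4985000) = 1.6898498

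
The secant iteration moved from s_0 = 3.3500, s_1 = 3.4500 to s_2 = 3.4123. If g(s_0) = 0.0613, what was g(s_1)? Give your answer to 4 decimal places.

-0.0371

The secant line through (3.3500, 0.0613) and (3.4500, g(s_1)) crosses zero at s_2 = 3.4123.
So (3.3500, 0.0613), (3.4500, g(s_1)), (3.4123, 0) are collinear:
g(s_1) = 0.0613 · (3.4500 − 3.4123) / (3.3500 − 3.4123) = 0.0613 · (0.037700)/(-0.062300) = -0.037095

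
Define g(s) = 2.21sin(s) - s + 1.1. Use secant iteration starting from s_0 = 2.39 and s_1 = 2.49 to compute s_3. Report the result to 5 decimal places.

g(2.39) = 0.2189951, g(2.49) = -0.0497377
s_2 = 2.4900000 − (-0.0497377)·(2.4900000 − 2.3900000) / (-0.0497377 − 0.2189951) = 2.4900000 − (-0.0049738)/(-0.2687328) = 2.4714918
g(2.4714918) = 0.0010620
s_3 = 2.4714918 − 0.0010620·(2.4714918 − 2.4900000) / (0.0010620 − (-0.0497377)) = 2.4714918 − (-0.0000197)/(0.0507997) = 2.4718787

2.47188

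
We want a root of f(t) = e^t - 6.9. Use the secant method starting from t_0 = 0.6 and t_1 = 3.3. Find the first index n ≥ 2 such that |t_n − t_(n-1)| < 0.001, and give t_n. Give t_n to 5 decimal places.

f(0.6) = -5.0778812, f(3.3) = 20.2126389
t_2 = 3.3000000 − 20.2126389·(2.7000000)/(25.2905201) = 1.1421114;  |Δ| = 2.1578886
f(1.1421114) = -3.7666228
t_3 = 1.1421114 − (-3.7666228)·(-2.1578886)/(-23.9792617) = 1.4810690;  |Δ| = 0.3389576
f(1.4810690) = -2.5023559
t_4 = 1.4810690 − (-2.5023559)·(0.3389576)/(1.2642669) = 2.1519656;  |Δ| = 0.6708967
f(2.1519656) = 1.7017497
t_5 = 2.1519656 − 1.7017497·(0.6708967)/(4.2041056) = 1.8803982;  |Δ| = 0.2715674
f(1.8803982) = -0.3438851
t_6 = 1.8803982 − (-0.3438851)·(-0.2715674)/(-2.0456348) = 1.9260505;  |Δ| = 0.0456523
f(1.9260505) = -0.0376461
t_7 = 1.9260505 − (-0.0376461)·(0.0456523)/(0.3062390) = 1.9316626;  |Δ| = 0.0056121
f(1.9316626) = 0.0009741
t_8 = 1.9316626 − 0.0009741·(0.0056121)/(0.0386202) = 1.9315210;  |Δ| = 0.0001416
|t_8 − t_7| = 0.0001416 < 0.001

n = 8, t_n = 1.93152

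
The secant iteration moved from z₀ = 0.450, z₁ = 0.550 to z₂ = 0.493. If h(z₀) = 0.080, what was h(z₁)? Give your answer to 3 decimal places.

The secant line through (0.450, 0.080) and (0.550, h(z₁)) crosses zero at z₂ = 0.493.
So (0.450, 0.080), (0.550, h(z₁)), (0.493, 0) are collinear:
h(z₁) = 0.080 · (0.550 − 0.493) / (0.450 − 0.493) = 0.080 · (0.05700)/(-0.04300) = -0.10605

-0.106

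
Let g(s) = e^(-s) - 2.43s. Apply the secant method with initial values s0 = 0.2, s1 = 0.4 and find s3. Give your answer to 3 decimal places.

g(0.2) = 0.33273, g(0.4) = -0.30168
s2 = 0.40000 − (-0.30168)·(0.40000 − 0.20000) / (-0.30168 − 0.33273) = 0.40000 − (-0.06034)/(-0.63441) = 0.30489
g(0.30489) = -0.00369
s3 = 0.30489 − (-0.00369)·(0.30489 − 0.40000) / (-0.00369 − (-0.30168)) = 0.30489 − (0.00035)/(0.29799) = 0.30372

0.304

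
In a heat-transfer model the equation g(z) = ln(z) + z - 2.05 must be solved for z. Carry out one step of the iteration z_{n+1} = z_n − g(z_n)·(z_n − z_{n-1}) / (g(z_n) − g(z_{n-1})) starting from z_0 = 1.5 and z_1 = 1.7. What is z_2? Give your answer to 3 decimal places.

g(1.5) = -0.14453, g(1.7) = 0.18063
z_2 = 1.70000 − 0.18063·(1.70000 − 1.50000) / (0.18063 − (-0.14453)) = 1.70000 − (0.03613)/(0.32516) = 1.58890

1.589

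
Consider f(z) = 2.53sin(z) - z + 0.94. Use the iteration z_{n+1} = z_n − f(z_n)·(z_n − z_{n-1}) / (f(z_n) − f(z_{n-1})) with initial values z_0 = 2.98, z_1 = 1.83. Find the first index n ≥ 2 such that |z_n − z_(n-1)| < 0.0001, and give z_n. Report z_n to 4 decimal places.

n = 6, z_n = 2.4848

f(2.98) = -1.632948, f(1.83) = 1.555484
z_2 = 1.830000 − 1.555484·(-1.150000)/(3.188431) = 2.391030;  |Δ| = 0.561030
f(2.391030) = 0.274557
z_3 = 2.391030 − 0.274557·(0.561030)/(-1.280927) = 2.511283;  |Δ| = 0.120252
f(2.511283) = -0.080113
z_4 = 2.511283 − (-0.080113)·(0.120252)/(-0.354669) = 2.484120;  |Δ| = 0.027163
f(2.484120) = 0.002009
z_5 = 2.484120 − 0.002009·(-0.027163)/(0.082122) = 2.484785;  |Δ| = 0.000665
f(2.484785) = 0.000013
z_6 = 2.484785 − 0.000013·(0.000665)/(-0.001996) = 2.484789;  |Δ| = 0.000004
|z_6 − z_5| = 0.000004 < 0.0001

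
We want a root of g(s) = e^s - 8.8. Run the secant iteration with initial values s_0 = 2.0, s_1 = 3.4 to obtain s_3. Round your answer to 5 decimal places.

g(2.0) = -1.4109439, g(3.4) = 21.1641000
s_2 = 3.4000000 − 21.1641000·(3.4000000 − 2.0000000) / (21.1641000 − (-1.4109439)) = 3.4000000 − (29.6297401)/(22.5750439) = 2.0875002
g(2.0875002) = -0.7352701
s_3 = 2.0875002 − (-0.7352701)·(2.0875002 − 3.4000000) / (-0.7352701 − 21.1641000) = 2.0875002 − (0.9650418)/(-21.8993701) = 2.1315673

2.13157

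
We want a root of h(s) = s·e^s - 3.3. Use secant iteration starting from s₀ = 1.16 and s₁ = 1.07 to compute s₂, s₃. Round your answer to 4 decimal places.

1.0980, 1.0993

h(1.16) = 0.400323, h(1.07) = -0.180544
s₂ = 1.070000 − (-0.180544)·(1.070000 − 1.160000) / (-0.180544 − 0.400323) = 1.070000 − (0.016249)/(-0.580867) = 1.097974
h(1.097974) = -0.008182
s₃ = 1.097974 − (-0.008182)·(1.097974 − 1.070000) / (-0.008182 − (-0.180544)) = 1.097974 − (-0.000229)/(0.172362) = 1.099302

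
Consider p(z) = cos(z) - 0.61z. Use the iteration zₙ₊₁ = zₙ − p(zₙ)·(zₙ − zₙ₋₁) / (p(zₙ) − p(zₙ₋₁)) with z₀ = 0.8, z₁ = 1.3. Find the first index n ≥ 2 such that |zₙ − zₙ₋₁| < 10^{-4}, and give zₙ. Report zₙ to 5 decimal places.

n = 5, zₙ = 0.95153

p(0.8) = 0.2087067, p(1.3) = -0.5255012
z₂ = 1.3000000 − (-0.5255012)·(0.5000000)/(-0.7342079) = 0.9421305;  |Δ| = 0.3578695
p(0.9421305) = 0.0133665
z₃ = 0.9421305 − 0.0133665·(-0.3578695)/(0.5388677) = 0.9510074;  |Δ| = 0.0088769
p(0.9510074) = 0.0007488
z₄ = 0.9510074 − 0.0007488·(0.0088769)/(-0.0126177) = 0.9515342;  |Δ| = 0.0005268
p(0.9515342) = -0.0000014
z₅ = 0.9515342 − (-0.0000014)·(0.0005268)/(-0.0007502) = 0.9515332;  |Δ| = 0.0000010
|z₅ − z₄| = 0.0000010 < 10^{-4}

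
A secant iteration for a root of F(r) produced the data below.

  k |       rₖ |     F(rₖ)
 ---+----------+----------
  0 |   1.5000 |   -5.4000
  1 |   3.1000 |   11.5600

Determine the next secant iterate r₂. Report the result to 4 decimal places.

2.0094

r₂ = 3.1000 − 11.5600·(3.1000 − 1.5000) / (11.5600 − (-5.4000))
   = 3.1000 − (18.496000)/(16.960000) = 2.009434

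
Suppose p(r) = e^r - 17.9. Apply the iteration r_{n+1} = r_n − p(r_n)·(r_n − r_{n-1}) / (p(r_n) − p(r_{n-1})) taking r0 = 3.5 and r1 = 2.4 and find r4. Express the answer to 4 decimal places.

p(3.5) = 15.215452, p(2.4) = -6.876824
r2 = 2.400000 − (-6.876824)·(2.400000 − 3.500000) / (-6.876824 − 15.215452) = 2.400000 − (7.564506)/(-22.092276) = 2.742405
p(2.742405) = -2.375724
r3 = 2.742405 − (-2.375724)·(2.742405 − 2.400000) / (-2.375724 − (-6.876824)) = 2.742405 − (-0.813460)/(4.501100) = 2.923130
p(2.923130) = 0.699406
r4 = 2.923130 − 0.699406·(2.923130 − 2.742405) / (0.699406 − (-2.375724)) = 2.923130 − (0.126400)/(3.075130) = 2.882026

2.8820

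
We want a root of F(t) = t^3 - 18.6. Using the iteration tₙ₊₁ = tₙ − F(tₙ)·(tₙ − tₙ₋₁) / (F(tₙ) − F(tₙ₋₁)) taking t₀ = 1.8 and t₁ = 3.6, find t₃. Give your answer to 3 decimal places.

2.563

F(1.8) = -12.76800, F(3.6) = 28.05600
t₂ = 3.60000 − 28.05600·(3.60000 − 1.80000) / (28.05600 − (-12.76800)) = 3.60000 − (50.50080)/(40.82400) = 2.36296
F(2.36296) = -5.40617
t₃ = 2.36296 − (-5.40617)·(2.36296 − 3.60000) / (-5.40617 − 28.05600) = 2.36296 − (6.68764)/(-33.46217) = 2.56282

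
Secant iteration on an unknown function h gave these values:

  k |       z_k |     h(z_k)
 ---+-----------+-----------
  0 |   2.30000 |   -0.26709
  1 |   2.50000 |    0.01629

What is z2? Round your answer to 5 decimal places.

z2 = 2.50000 − 0.01629·(2.50000 − 2.30000) / (0.01629 − (-0.26709))
   = 2.50000 − (0.0032580)/(0.2833800) = 2.4885031

2.48850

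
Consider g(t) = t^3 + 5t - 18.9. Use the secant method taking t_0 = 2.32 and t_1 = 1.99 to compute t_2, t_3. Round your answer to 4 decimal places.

g(2.32) = 5.187168, g(1.99) = -1.069401
t_2 = 1.990000 − (-1.069401)·(1.990000 − 2.320000) / (-1.069401 − 5.187168) = 1.990000 − (0.352902)/(-6.256569) = 2.046405
g(2.046405) = -0.098093
t_3 = 2.046405 − (-0.098093)·(2.046405 − 1.990000) / (-0.098093 − (-1.069401)) = 2.046405 − (-0.005533)/(0.971308) = 2.052101

2.0464, 2.0521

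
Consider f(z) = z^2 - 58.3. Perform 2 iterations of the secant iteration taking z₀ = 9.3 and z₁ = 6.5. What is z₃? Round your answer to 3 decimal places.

f(9.3) = 28.19000, f(6.5) = -16.05000
z₂ = 6.50000 − (-16.05000)·(6.50000 − 9.30000) / (-16.05000 − 28.19000) = 6.50000 − (44.94000)/(-44.24000) = 7.51582
f(7.51582) = -1.81241
z₃ = 7.51582 − (-1.81241)·(7.51582 − 6.50000) / (-1.81241 − (-16.05000)) = 7.51582 − (-1.84109)/(14.23759) = 7.64513

7.645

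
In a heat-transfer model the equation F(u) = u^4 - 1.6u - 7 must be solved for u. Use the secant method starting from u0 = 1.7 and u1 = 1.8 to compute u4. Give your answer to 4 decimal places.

F(1.7) = -1.367900, F(1.8) = 0.617600
u2 = 1.800000 − 0.617600·(1.800000 − 1.700000) / (0.617600 − (-1.367900)) = 1.800000 − (0.061760)/(1.985500) = 1.768894
F(1.768894) = -0.039667
u3 = 1.768894 − (-0.039667)·(1.768894 − 1.800000) / (-0.039667 − 0.617600) = 1.768894 − (0.001234)/(-0.657267) = 1.770772
F(1.770772) = -0.001043
u4 = 1.770772 − (-0.001043)·(1.770772 − 1.768894) / (-0.001043 − (-0.039667)) = 1.770772 − (-0.000002)/(0.038624) = 1.770822

1.7708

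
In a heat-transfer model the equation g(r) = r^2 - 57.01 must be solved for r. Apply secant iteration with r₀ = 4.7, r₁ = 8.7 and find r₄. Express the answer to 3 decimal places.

7.551

g(4.7) = -34.92000, g(8.7) = 18.68000
r₂ = 8.70000 − 18.68000·(8.70000 − 4.70000) / (18.68000 − (-34.92000)) = 8.70000 − (74.72000)/(53.60000) = 7.30597
g(7.30597) = -3.63280
r₃ = 7.30597 − (-3.63280)·(7.30597 − 8.70000) / (-3.63280 − 18.68000) = 7.30597 − (5.06423)/(-22.31280) = 7.53294
g(7.53294) = -0.26488
r₄ = 7.53294 − (-0.26488)·(7.53294 − 7.30597) / (-0.26488 − (-3.63280)) = 7.53294 − (-0.06012)/(3.36792) = 7.55079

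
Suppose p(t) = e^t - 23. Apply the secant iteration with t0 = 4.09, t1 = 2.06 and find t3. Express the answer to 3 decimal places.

3.475

p(4.09) = 36.73989, p(2.06) = -15.15403
t2 = 2.06000 − (-15.15403)·(2.06000 − 4.09000) / (-15.15403 − 36.73989) = 2.06000 − (30.76268)/(-51.89392) = 2.65280
p(2.65280) = -8.80628
t3 = 2.65280 − (-8.80628)·(2.65280 − 2.06000) / (-8.80628 − (-15.15403)) = 2.65280 − (-5.22036)/(6.34775) = 3.47520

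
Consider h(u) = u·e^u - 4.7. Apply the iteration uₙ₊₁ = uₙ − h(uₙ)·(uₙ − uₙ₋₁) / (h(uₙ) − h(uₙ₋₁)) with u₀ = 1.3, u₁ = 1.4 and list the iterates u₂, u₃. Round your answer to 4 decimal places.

h(1.3) = 0.070086, h(1.4) = 0.977280
u₂ = 1.400000 − 0.977280·(1.400000 − 1.300000) / (0.977280 − 0.070086) = 1.400000 − (0.097728)/(0.907194) = 1.292274
h(1.292274) = 0.005247
u₃ = 1.292274 − 0.005247·(1.292274 − 1.400000) / (0.005247 − 0.977280) = 1.292274 − (-0.000565)/(-0.972033) = 1.291693

1.2923, 1.2917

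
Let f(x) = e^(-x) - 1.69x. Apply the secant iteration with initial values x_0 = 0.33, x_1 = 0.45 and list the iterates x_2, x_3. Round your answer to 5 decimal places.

0.39810, 0.39759

f(0.33) = 0.1612237, f(0.45) = -0.1228718
x_2 = 0.4500000 − (-0.1228718)·(0.4500000 − 0.3300000) / (-0.1228718 − 0.1612237) = 0.4500000 − (-0.0147446)/(-0.2840956) = 0.3980998
f(0.3980998) = -0.0011936
x_3 = 0.3980998 − (-0.0011936)·(0.3980998 − 0.4500000) / (-0.0011936 − (-0.1228718)) = 0.3980998 − (0.0000619)/(0.1216782) = 0.3975907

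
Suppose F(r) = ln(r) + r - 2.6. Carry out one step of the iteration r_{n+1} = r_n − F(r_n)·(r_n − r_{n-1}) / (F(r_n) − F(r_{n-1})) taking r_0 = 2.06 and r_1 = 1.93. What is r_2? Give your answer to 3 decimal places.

1.938

F(2.06) = 0.18271, F(1.93) = -0.01248
r_2 = 1.93000 − (-0.01248)·(1.93000 − 2.06000) / (-0.01248 − 0.18271) = 1.93000 − (0.00162)/(-0.19519) = 1.93831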